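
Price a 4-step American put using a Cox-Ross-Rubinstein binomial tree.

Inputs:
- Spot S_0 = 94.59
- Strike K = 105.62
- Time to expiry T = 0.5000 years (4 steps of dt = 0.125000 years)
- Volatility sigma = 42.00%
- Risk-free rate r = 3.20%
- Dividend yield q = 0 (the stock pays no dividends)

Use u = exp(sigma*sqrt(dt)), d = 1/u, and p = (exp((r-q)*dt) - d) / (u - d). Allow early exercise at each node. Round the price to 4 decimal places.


Answer: Price = V(0,0) = 17.8524

Derivation:
dt = T/N = 0.125000
u = exp(sigma*sqrt(dt)) = 1.160084; d = 1/u = 0.862007
p = (exp((r-q)*dt) - d) / (u - d) = 0.476391
Discount per step: exp(-r*dt) = 0.996008
Stock lattice S(k, i) with i counting down-moves:
  k=0: S(0,0) = 94.5900
  k=1: S(1,0) = 109.7323; S(1,1) = 81.5372
  k=2: S(2,0) = 127.2987; S(2,1) = 94.5900; S(2,2) = 70.2856
  k=3: S(3,0) = 147.6772; S(3,1) = 109.7323; S(3,2) = 81.5372; S(3,3) = 60.5866
  k=4: S(4,0) = 171.3180; S(4,1) = 127.2987; S(4,2) = 94.5900; S(4,3) = 70.2856; S(4,4) = 52.2261
Terminal payoffs V(N, i) = max(K - S_T, 0):
  V(4,0) = 0.000000; V(4,1) = 0.000000; V(4,2) = 11.030000; V(4,3) = 35.334402; V(4,4) = 53.393916
Backward induction: V(k, i) = exp(-r*dt) * [p * V(k+1, i) + (1-p) * V(k+1, i+1)]; then take max(V_cont, immediate exercise) for American.
  V(3,0) = exp(-r*dt) * [p*0.000000 + (1-p)*0.000000] = 0.000000; exercise = 0.000000; V(3,0) = max -> 0.000000
  V(3,1) = exp(-r*dt) * [p*0.000000 + (1-p)*11.030000] = 5.752350; exercise = 0.000000; V(3,1) = max -> 5.752350
  V(3,2) = exp(-r*dt) * [p*11.030000 + (1-p)*35.334402] = 23.661165; exercise = 24.082802; V(3,2) = max -> 24.082802
  V(3,3) = exp(-r*dt) * [p*35.334402 + (1-p)*53.393916] = 44.611719; exercise = 45.033355; V(3,3) = max -> 45.033355
  V(2,0) = exp(-r*dt) * [p*0.000000 + (1-p)*5.752350] = 2.999957; exercise = 0.000000; V(2,0) = max -> 2.999957
  V(2,1) = exp(-r*dt) * [p*5.752350 + (1-p)*24.082802] = 15.289058; exercise = 11.030000; V(2,1) = max -> 15.289058
  V(2,2) = exp(-r*dt) * [p*24.082802 + (1-p)*45.033355] = 34.912766; exercise = 35.334402; V(2,2) = max -> 35.334402
  V(1,0) = exp(-r*dt) * [p*2.999957 + (1-p)*15.289058] = 9.396976; exercise = 0.000000; V(1,0) = max -> 9.396976
  V(1,1) = exp(-r*dt) * [p*15.289058 + (1-p)*35.334402] = 25.682043; exercise = 24.082802; V(1,1) = max -> 25.682043
  V(0,0) = exp(-r*dt) * [p*9.396976 + (1-p)*25.682043] = 17.852428; exercise = 11.030000; V(0,0) = max -> 17.852428


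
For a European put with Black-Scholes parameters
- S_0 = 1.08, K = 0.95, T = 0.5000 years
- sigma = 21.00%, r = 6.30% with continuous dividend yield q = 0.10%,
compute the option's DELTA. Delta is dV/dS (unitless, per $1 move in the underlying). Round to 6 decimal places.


Answer: Delta = -0.125686

Derivation:
d1 = 1.1467206938; d2 = 0.9982282697
phi(d1) = 0.2067132508; exp(-qT) = 0.9995001250; exp(-rT) = 0.9689909565
N(-d1) = 0.1257485375
Delta = -exp(-qT) * N(-d1) = -0.9995001250 * 0.1257485375 = -0.125686


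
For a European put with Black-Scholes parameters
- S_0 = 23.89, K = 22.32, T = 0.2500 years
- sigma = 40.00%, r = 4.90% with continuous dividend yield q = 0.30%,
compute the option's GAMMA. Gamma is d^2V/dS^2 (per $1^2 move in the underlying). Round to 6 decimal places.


Answer: Gamma = 0.073726

Derivation:
d1 = 0.4973841191; d2 = 0.2973841191
phi(d1) = 0.3525249024; exp(-qT) = 0.9992502812; exp(-rT) = 0.9878247258
Gamma = exp(-qT) * phi(d1) / (S * sigma * sqrt(T)) = 0.9992502812 * 0.3525249024 / (23.8900 * 0.4000 * 0.5000000000) = 0.073726


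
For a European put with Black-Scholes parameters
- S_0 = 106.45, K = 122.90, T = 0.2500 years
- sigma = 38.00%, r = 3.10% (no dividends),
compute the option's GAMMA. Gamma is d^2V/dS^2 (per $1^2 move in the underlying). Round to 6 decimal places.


Answer: Gamma = 0.016271

Derivation:
d1 = -0.6205032907; d2 = -0.8105032907
phi(d1) = 0.3290812165; exp(-qT) = 1.0000000000; exp(-rT) = 0.9922799538
Gamma = exp(-qT) * phi(d1) / (S * sigma * sqrt(T)) = 1.0000000000 * 0.3290812165 / (106.4500 * 0.3800 * 0.5000000000) = 0.016271


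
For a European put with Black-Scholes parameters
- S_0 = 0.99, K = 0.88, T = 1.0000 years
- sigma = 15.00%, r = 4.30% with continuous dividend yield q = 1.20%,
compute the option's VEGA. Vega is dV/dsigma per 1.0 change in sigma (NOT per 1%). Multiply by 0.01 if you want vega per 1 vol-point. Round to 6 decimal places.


Answer: Vega = 0.220885

Derivation:
d1 = 1.0668869044; d2 = 0.9168869044
phi(d1) = 0.2258097685; exp(-qT) = 0.9880717129; exp(-rT) = 0.9579113901
Vega = S * exp(-qT) * phi(d1) * sqrt(T) = 0.9900 * 0.9880717129 * 0.2258097685 * 1.0000000000 = 0.220885


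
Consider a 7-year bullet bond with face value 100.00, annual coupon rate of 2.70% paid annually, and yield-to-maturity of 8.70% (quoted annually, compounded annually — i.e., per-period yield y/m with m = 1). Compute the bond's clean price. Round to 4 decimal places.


Coupon per period c = face * coupon_rate / m = 2.700000
Periods per year m = 1; per-period yield y/m = 0.087000
Number of cashflows N = 7
Cashflows (t years, CF_t, discount factor 1/(1+y/m)^(m*t), PV):
  t = 1.0000: CF_t = 2.700000, DF = 0.919963, PV = 2.483901
  t = 2.0000: CF_t = 2.700000, DF = 0.846332, PV = 2.285097
  t = 3.0000: CF_t = 2.700000, DF = 0.778595, PV = 2.102205
  t = 4.0000: CF_t = 2.700000, DF = 0.716278, PV = 1.933952
  t = 5.0000: CF_t = 2.700000, DF = 0.658950, PV = 1.779164
  t = 6.0000: CF_t = 2.700000, DF = 0.606209, PV = 1.636766
  t = 7.0000: CF_t = 102.700000, DF = 0.557690, PV = 57.274807
Price P = sum_t PV_t = 69.495892

Answer: Price = 69.4959


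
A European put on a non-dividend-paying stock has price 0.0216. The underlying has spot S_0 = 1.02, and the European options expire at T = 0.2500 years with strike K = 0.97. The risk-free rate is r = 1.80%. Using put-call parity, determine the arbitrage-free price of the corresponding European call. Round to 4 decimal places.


Answer: Call price = 0.0760

Derivation:
Put-call parity: C - P = S_0 * exp(-qT) - K * exp(-rT).
S_0 * exp(-qT) = 1.0200 * 1.00000000 = 1.02000000
K * exp(-rT) = 0.9700 * 0.99551011 = 0.96564481
C = P + S*exp(-qT) - K*exp(-rT)
C = 0.0216 + 1.02000000 - 0.96564481 = 0.0760


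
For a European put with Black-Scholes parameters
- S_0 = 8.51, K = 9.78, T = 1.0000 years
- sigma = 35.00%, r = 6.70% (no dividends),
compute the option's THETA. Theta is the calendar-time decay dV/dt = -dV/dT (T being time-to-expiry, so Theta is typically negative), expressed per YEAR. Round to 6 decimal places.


d1 = -0.0309929756; d2 = -0.3809929756
phi(d1) = 0.3987507215; exp(-qT) = 1.0000000000; exp(-rT) = 0.9351952013
Theta = -S*exp(-qT)*phi(d1)*sigma/(2*sqrt(T)) + r*K*exp(-rT)*N(-d2) - q*S*exp(-qT)*N(-d1)
N(-d1) = 0.5123624292; N(-d2) = 0.6483957696; sqrt(T) = 1.0000000000
Term 1 = -8.5100 * 1.0000000000 * 0.3987507215 * 0.3500 / (2 * 1.0000000000) = -0.5938395120
Term 2 = 0.0670 * 9.7800 * 0.9351952013 * 0.6483957696 = 0.3973343390
Term 3 = 0 (no dividend yield, q = 0)
Theta = -0.5938395120 + (0.3973343390) + (0.0000000000) = -0.196505

Answer: Theta = -0.196505


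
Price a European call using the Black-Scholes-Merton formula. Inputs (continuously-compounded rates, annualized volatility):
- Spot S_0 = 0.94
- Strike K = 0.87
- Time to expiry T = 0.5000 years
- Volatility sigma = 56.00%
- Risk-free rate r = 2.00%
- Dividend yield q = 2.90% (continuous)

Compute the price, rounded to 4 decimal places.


Answer: Price = 0.1752

Derivation:
d1 = (ln(S/K) + (r - q + 0.5*sigma^2) * T) / (sigma * sqrt(T)) = 0.38205652
d2 = d1 - sigma * sqrt(T) = -0.01392328
exp(-rT) = 0.99004983; exp(-qT) = 0.98560462
C = S_0 * exp(-qT) * N(d1) - K * exp(-rT) * N(d2)
N(d1) = 0.64879028; N(d2) = 0.49444560
C = 0.9400 * 0.98560462 * 0.64879028 - 0.8700 * 0.99004983 * 0.49444560 = 0.1752


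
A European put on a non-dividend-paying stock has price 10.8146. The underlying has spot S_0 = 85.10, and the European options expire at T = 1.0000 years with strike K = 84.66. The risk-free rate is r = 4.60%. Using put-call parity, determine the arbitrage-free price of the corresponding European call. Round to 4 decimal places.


Put-call parity: C - P = S_0 * exp(-qT) - K * exp(-rT).
S_0 * exp(-qT) = 85.1000 * 1.00000000 = 85.10000000
K * exp(-rT) = 84.6600 * 0.95504196 = 80.85385252
C = P + S*exp(-qT) - K*exp(-rT)
C = 10.8146 + 85.10000000 - 80.85385252 = 15.0607

Answer: Call price = 15.0607


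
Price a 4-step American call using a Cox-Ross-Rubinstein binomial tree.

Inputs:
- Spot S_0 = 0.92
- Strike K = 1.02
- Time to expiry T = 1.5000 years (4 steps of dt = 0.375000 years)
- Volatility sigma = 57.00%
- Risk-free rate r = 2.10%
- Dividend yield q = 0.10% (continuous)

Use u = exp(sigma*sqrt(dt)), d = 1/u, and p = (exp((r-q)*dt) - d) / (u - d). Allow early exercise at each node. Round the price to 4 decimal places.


Answer: Price = V(0,0) = 0.2258

Derivation:
dt = T/N = 0.375000
u = exp(sigma*sqrt(dt)) = 1.417723; d = 1/u = 0.705356
p = (exp((r-q)*dt) - d) / (u - d) = 0.424180
Discount per step: exp(-r*dt) = 0.992156
Stock lattice S(k, i) with i counting down-moves:
  k=0: S(0,0) = 0.9200
  k=1: S(1,0) = 1.3043; S(1,1) = 0.6489
  k=2: S(2,0) = 1.8491; S(2,1) = 0.9200; S(2,2) = 0.4577
  k=3: S(3,0) = 2.6216; S(3,1) = 1.3043; S(3,2) = 0.6489; S(3,3) = 0.3229
  k=4: S(4,0) = 3.7167; S(4,1) = 1.8491; S(4,2) = 0.9200; S(4,3) = 0.4577; S(4,4) = 0.2277
Terminal payoffs V(N, i) = max(S_T - K, 0):
  V(4,0) = 2.696668; V(4,1) = 0.829144; V(4,2) = 0.000000; V(4,3) = 0.000000; V(4,4) = 0.000000
Backward induction: V(k, i) = exp(-r*dt) * [p * V(k+1, i) + (1-p) * V(k+1, i+1)]; then take max(V_cont, immediate exercise) for American.
  V(3,0) = exp(-r*dt) * [p*2.696668 + (1-p)*0.829144] = 1.608593; exercise = 1.601575; V(3,0) = max -> 1.608593
  V(3,1) = exp(-r*dt) * [p*0.829144 + (1-p)*0.000000] = 0.348948; exercise = 0.284305; V(3,1) = max -> 0.348948
  V(3,2) = exp(-r*dt) * [p*0.000000 + (1-p)*0.000000] = 0.000000; exercise = 0.000000; V(3,2) = max -> 0.000000
  V(3,3) = exp(-r*dt) * [p*0.000000 + (1-p)*0.000000] = 0.000000; exercise = 0.000000; V(3,3) = max -> 0.000000
  V(2,0) = exp(-r*dt) * [p*1.608593 + (1-p)*0.348948] = 0.876336; exercise = 0.829144; V(2,0) = max -> 0.876336
  V(2,1) = exp(-r*dt) * [p*0.348948 + (1-p)*0.000000] = 0.146856; exercise = 0.000000; V(2,1) = max -> 0.146856
  V(2,2) = exp(-r*dt) * [p*0.000000 + (1-p)*0.000000] = 0.000000; exercise = 0.000000; V(2,2) = max -> 0.000000
  V(1,0) = exp(-r*dt) * [p*0.876336 + (1-p)*0.146856] = 0.452707; exercise = 0.284305; V(1,0) = max -> 0.452707
  V(1,1) = exp(-r*dt) * [p*0.146856 + (1-p)*0.000000] = 0.061805; exercise = 0.000000; V(1,1) = max -> 0.061805
  V(0,0) = exp(-r*dt) * [p*0.452707 + (1-p)*0.061805] = 0.225832; exercise = 0.000000; V(0,0) = max -> 0.225832


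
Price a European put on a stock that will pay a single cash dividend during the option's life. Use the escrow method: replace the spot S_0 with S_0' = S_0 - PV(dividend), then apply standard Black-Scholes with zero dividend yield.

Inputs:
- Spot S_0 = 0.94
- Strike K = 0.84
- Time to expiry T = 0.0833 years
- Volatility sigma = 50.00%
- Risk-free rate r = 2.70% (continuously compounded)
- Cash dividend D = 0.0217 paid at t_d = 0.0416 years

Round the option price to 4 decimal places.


Answer: Price = 0.0202

Derivation:
PV(D) = D * exp(-r * t_d) = 0.0217 * 0.99887743 = 0.02167564
S_0' = S_0 - PV(D) = 0.9400 - 0.02167564 = 0.91832436
d1 = (ln(S_0'/K) + (r + sigma^2/2)*T) / (sigma*sqrt(T)) = 0.70550405
d2 = d1 - sigma*sqrt(T) = 0.56119535
exp(-rT) = 0.99775343
N(-d1) = 0.24024831; N(-d2) = 0.28733219
P = K * exp(-rT) * N(-d2) - S_0' * N(-d1) = 0.8400 * 0.99775343 * 0.28733219 - 0.91832436 * 0.24024831 = 0.0202


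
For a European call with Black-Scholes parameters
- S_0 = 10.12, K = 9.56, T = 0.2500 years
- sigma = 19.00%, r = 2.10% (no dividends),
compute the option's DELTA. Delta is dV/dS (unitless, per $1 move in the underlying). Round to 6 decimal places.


d1 = 0.7019835452; d2 = 0.6069835452
phi(d1) = 0.3118200619; exp(-qT) = 1.0000000000; exp(-rT) = 0.9947637572
N(d1) = 0.7586552874
Delta = exp(-qT) * N(d1) = 1.0000000000 * 0.7586552874 = 0.758655

Answer: Delta = 0.758655


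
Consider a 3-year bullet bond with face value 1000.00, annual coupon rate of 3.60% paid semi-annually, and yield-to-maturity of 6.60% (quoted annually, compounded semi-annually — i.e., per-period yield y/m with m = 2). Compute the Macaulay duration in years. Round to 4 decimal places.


Answer: Macaulay duration = 2.8638 years

Derivation:
Coupon per period c = face * coupon_rate / m = 18.000000
Periods per year m = 2; per-period yield y/m = 0.033000
Number of cashflows N = 6
Cashflows (t years, CF_t, discount factor 1/(1+y/m)^(m*t), PV):
  t = 0.5000: CF_t = 18.000000, DF = 0.968054, PV = 17.424976
  t = 1.0000: CF_t = 18.000000, DF = 0.937129, PV = 16.868321
  t = 1.5000: CF_t = 18.000000, DF = 0.907192, PV = 16.329449
  t = 2.0000: CF_t = 18.000000, DF = 0.878211, PV = 15.807792
  t = 2.5000: CF_t = 18.000000, DF = 0.850156, PV = 15.302800
  t = 3.0000: CF_t = 1018.000000, DF = 0.822997, PV = 837.810596
Price P = sum_t PV_t = 919.543935
Macaulay numerator sum_t t * PV_t:
  t * PV_t at t = 0.5000: 8.712488
  t * PV_t at t = 1.0000: 16.868321
  t * PV_t at t = 1.5000: 24.494174
  t * PV_t at t = 2.0000: 31.615584
  t * PV_t at t = 2.5000: 38.257000
  t * PV_t at t = 3.0000: 2513.431789
Macaulay duration D = (sum_t t * PV_t) / P = 2633.379356 / 919.543935 = 2.863789


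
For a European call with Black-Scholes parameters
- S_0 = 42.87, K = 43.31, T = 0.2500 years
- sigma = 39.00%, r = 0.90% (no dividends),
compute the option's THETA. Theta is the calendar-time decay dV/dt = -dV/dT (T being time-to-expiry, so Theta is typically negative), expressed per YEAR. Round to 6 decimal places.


Answer: Theta = -6.832396

Derivation:
d1 = 0.0566729507; d2 = -0.1383270493
phi(d1) = 0.3983021285; exp(-qT) = 1.0000000000; exp(-rT) = 0.9977525294
Theta = -S*exp(-qT)*phi(d1)*sigma/(2*sqrt(T)) - r*K*exp(-rT)*N(d2) + q*S*exp(-qT)*N(d1)
N(d1) = 0.5225971392; N(d2) = 0.4449909744; sqrt(T) = 0.5000000000
Term 1 = -42.8700 * 1.0000000000 * 0.3983021285 * 0.3900 / (2 * 0.5000000000) = -6.6593327770
Term 2 = -0.0090 * 43.3100 * 0.9977525294 * 0.4449909744 = -0.1730632013
Term 3 = 0 (no dividend yield, q = 0)
Theta = -6.6593327770 + (-0.1730632013) + (0.0000000000) = -6.832396


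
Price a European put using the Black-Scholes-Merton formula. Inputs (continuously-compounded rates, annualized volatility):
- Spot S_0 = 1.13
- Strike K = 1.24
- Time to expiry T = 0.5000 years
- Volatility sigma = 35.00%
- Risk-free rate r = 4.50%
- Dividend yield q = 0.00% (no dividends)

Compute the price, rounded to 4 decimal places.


Answer: Price = 0.1612

Derivation:
d1 = (ln(S/K) + (r - q + 0.5*sigma^2) * T) / (sigma * sqrt(T)) = -0.16069000
d2 = d1 - sigma * sqrt(T) = -0.40817738
exp(-rT) = 0.97775124; exp(-qT) = 1.00000000
P = K * exp(-rT) * N(-d2) - S_0 * exp(-qT) * N(-d1)
N(-d1) = 0.56383122; N(-d2) = 0.65842827
P = 1.2400 * 0.97775124 * 0.65842827 - 1.1300 * 1.00000000 * 0.56383122 = 0.1612


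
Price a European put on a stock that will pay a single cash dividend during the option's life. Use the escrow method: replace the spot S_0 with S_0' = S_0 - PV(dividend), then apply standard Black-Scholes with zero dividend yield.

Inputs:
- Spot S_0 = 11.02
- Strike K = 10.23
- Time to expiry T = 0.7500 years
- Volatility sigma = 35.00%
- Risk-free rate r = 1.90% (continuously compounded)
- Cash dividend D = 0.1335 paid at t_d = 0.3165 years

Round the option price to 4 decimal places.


Answer: Price = 0.9019

Derivation:
PV(D) = D * exp(-r * t_d) = 0.1335 * 0.99400454 = 0.13269961
S_0' = S_0 - PV(D) = 11.0200 - 0.13269961 = 10.88730039
d1 = (ln(S_0'/K) + (r + sigma^2/2)*T) / (sigma*sqrt(T)) = 0.40401299
d2 = d1 - sigma*sqrt(T) = 0.10090410
exp(-rT) = 0.98585105
N(-d1) = 0.34310158; N(-d2) = 0.45981330
P = K * exp(-rT) * N(-d2) - S_0' * N(-d1) = 10.2300 * 0.98585105 * 0.45981330 - 10.88730039 * 0.34310158 = 0.9019


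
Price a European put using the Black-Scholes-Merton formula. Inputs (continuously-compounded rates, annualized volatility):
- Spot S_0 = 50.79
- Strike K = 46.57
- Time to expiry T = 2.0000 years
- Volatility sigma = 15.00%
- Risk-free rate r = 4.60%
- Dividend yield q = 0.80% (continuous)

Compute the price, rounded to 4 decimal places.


d1 = (ln(S/K) + (r - q + 0.5*sigma^2) * T) / (sigma * sqrt(T)) = 0.87324354
d2 = d1 - sigma * sqrt(T) = 0.66111150
exp(-rT) = 0.91210515; exp(-qT) = 0.98412732
P = K * exp(-rT) * N(-d2) - S_0 * exp(-qT) * N(-d1)
N(-d1) = 0.19126517; N(-d2) = 0.25427040
P = 46.5700 * 0.91210515 * 0.25427040 - 50.7900 * 0.98412732 * 0.19126517 = 1.2404

Answer: Price = 1.2404


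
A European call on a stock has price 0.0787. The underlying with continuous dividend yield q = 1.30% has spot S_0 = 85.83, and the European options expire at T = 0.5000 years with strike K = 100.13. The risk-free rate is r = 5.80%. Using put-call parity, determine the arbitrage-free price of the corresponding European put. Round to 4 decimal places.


Answer: Put price = 12.0727

Derivation:
Put-call parity: C - P = S_0 * exp(-qT) - K * exp(-rT).
S_0 * exp(-qT) = 85.8300 * 0.99352108 = 85.27391424
K * exp(-rT) = 100.1300 * 0.97141646 = 97.26793059
P = C - S*exp(-qT) + K*exp(-rT)
P = 0.0787 - 85.27391424 + 97.26793059 = 12.0727


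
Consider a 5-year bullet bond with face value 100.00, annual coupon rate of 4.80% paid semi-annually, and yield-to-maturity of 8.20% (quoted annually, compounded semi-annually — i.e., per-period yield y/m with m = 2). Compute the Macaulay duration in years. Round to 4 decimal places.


Coupon per period c = face * coupon_rate / m = 2.400000
Periods per year m = 2; per-period yield y/m = 0.041000
Number of cashflows N = 10
Cashflows (t years, CF_t, discount factor 1/(1+y/m)^(m*t), PV):
  t = 0.5000: CF_t = 2.400000, DF = 0.960615, PV = 2.305476
  t = 1.0000: CF_t = 2.400000, DF = 0.922781, PV = 2.214674
  t = 1.5000: CF_t = 2.400000, DF = 0.886437, PV = 2.127448
  t = 2.0000: CF_t = 2.400000, DF = 0.851524, PV = 2.043658
  t = 2.5000: CF_t = 2.400000, DF = 0.817987, PV = 1.963169
  t = 3.0000: CF_t = 2.400000, DF = 0.785770, PV = 1.885849
  t = 3.5000: CF_t = 2.400000, DF = 0.754823, PV = 1.811574
  t = 4.0000: CF_t = 2.400000, DF = 0.725094, PV = 1.740225
  t = 4.5000: CF_t = 2.400000, DF = 0.696536, PV = 1.671686
  t = 5.0000: CF_t = 102.400000, DF = 0.669103, PV = 68.516104
Price P = sum_t PV_t = 86.279863
Macaulay numerator sum_t t * PV_t:
  t * PV_t at t = 0.5000: 1.152738
  t * PV_t at t = 1.0000: 2.214674
  t * PV_t at t = 1.5000: 3.191173
  t * PV_t at t = 2.0000: 4.087317
  t * PV_t at t = 2.5000: 4.907921
  t * PV_t at t = 3.0000: 5.657546
  t * PV_t at t = 3.5000: 6.340510
  t * PV_t at t = 4.0000: 6.960900
  t * PV_t at t = 4.5000: 7.522586
  t * PV_t at t = 5.0000: 342.580521
Macaulay duration D = (sum_t t * PV_t) / P = 384.615887 / 86.279863 = 4.457771

Answer: Macaulay duration = 4.4578 years


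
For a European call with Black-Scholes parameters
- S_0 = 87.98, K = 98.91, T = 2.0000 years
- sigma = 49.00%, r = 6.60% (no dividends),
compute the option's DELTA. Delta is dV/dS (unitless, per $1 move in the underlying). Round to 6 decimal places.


Answer: Delta = 0.643557

Derivation:
d1 = 0.3679829437; d2 = -0.3249817018
phi(d1) = 0.3728257015; exp(-qT) = 1.0000000000; exp(-rT) = 0.8763409951
N(d1) = 0.6435570239
Delta = exp(-qT) * N(d1) = 1.0000000000 * 0.6435570239 = 0.643557


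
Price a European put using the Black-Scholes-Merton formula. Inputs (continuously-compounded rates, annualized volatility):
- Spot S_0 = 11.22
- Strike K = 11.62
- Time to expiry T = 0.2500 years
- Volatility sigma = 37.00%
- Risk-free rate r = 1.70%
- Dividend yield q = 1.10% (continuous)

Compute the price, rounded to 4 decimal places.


d1 = (ln(S/K) + (r - q + 0.5*sigma^2) * T) / (sigma * sqrt(T)) = -0.08874244
d2 = d1 - sigma * sqrt(T) = -0.27374244
exp(-rT) = 0.99575902; exp(-qT) = 0.99725378
P = K * exp(-rT) * N(-d2) - S_0 * exp(-qT) * N(-d1)
N(-d1) = 0.53535670; N(-d2) = 0.60785872
P = 11.6200 * 0.99575902 * 0.60785872 - 11.2200 * 0.99725378 * 0.53535670 = 1.0432

Answer: Price = 1.0432


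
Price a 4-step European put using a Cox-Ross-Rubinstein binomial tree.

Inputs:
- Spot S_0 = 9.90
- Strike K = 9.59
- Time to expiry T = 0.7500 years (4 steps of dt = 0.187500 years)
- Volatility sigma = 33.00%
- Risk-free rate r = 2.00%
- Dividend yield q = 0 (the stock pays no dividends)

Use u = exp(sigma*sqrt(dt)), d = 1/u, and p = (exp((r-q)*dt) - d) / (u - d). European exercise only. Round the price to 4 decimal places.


Answer: Price = V(0,0) = 0.8713

Derivation:
dt = T/N = 0.187500
u = exp(sigma*sqrt(dt)) = 1.153608; d = 1/u = 0.866846
p = (exp((r-q)*dt) - d) / (u - d) = 0.477439
Discount per step: exp(-r*dt) = 0.996257
Stock lattice S(k, i) with i counting down-moves:
  k=0: S(0,0) = 9.9000
  k=1: S(1,0) = 11.4207; S(1,1) = 8.5818
  k=2: S(2,0) = 13.1750; S(2,1) = 9.9000; S(2,2) = 7.4391
  k=3: S(3,0) = 15.1988; S(3,1) = 11.4207; S(3,2) = 8.5818; S(3,3) = 6.4485
  k=4: S(4,0) = 17.5335; S(4,1) = 13.1750; S(4,2) = 9.9000; S(4,3) = 7.4391; S(4,4) = 5.5899
Terminal payoffs V(N, i) = max(K - S_T, 0):
  V(4,0) = 0.000000; V(4,1) = 0.000000; V(4,2) = 0.000000; V(4,3) = 2.150926; V(4,4) = 4.000119
Backward induction: V(k, i) = exp(-r*dt) * [p * V(k+1, i) + (1-p) * V(k+1, i+1)].
  V(3,0) = exp(-r*dt) * [p*0.000000 + (1-p)*0.000000] = 0.000000
  V(3,1) = exp(-r*dt) * [p*0.000000 + (1-p)*0.000000] = 0.000000
  V(3,2) = exp(-r*dt) * [p*0.000000 + (1-p)*2.150926] = 1.119784
  V(3,3) = exp(-r*dt) * [p*2.150926 + (1-p)*4.000119] = 3.105575
  V(2,0) = exp(-r*dt) * [p*0.000000 + (1-p)*0.000000] = 0.000000
  V(2,1) = exp(-r*dt) * [p*0.000000 + (1-p)*1.119784] = 0.582965
  V(2,2) = exp(-r*dt) * [p*1.119784 + (1-p)*3.105575] = 2.149406
  V(1,0) = exp(-r*dt) * [p*0.000000 + (1-p)*0.582965] = 0.303495
  V(1,1) = exp(-r*dt) * [p*0.582965 + (1-p)*2.149406] = 1.396281
  V(0,0) = exp(-r*dt) * [p*0.303495 + (1-p)*1.396281] = 0.871269


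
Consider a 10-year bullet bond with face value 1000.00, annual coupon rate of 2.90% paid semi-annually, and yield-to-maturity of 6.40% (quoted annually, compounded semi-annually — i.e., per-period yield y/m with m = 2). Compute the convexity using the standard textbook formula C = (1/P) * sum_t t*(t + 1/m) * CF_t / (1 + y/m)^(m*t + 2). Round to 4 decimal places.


Coupon per period c = face * coupon_rate / m = 14.500000
Periods per year m = 2; per-period yield y/m = 0.032000
Number of cashflows N = 20
Cashflows (t years, CF_t, discount factor 1/(1+y/m)^(m*t), PV):
  t = 0.5000: CF_t = 14.500000, DF = 0.968992, PV = 14.050388
  t = 1.0000: CF_t = 14.500000, DF = 0.938946, PV = 13.614717
  t = 1.5000: CF_t = 14.500000, DF = 0.909831, PV = 13.192555
  t = 2.0000: CF_t = 14.500000, DF = 0.881620, PV = 12.783483
  t = 2.5000: CF_t = 14.500000, DF = 0.854283, PV = 12.387096
  t = 3.0000: CF_t = 14.500000, DF = 0.827793, PV = 12.003000
  t = 3.5000: CF_t = 14.500000, DF = 0.802125, PV = 11.630814
  t = 4.0000: CF_t = 14.500000, DF = 0.777253, PV = 11.270169
  t = 4.5000: CF_t = 14.500000, DF = 0.753152, PV = 10.920706
  t = 5.0000: CF_t = 14.500000, DF = 0.729799, PV = 10.582080
  t = 5.5000: CF_t = 14.500000, DF = 0.707169, PV = 10.253953
  t = 6.0000: CF_t = 14.500000, DF = 0.685241, PV = 9.936001
  t = 6.5000: CF_t = 14.500000, DF = 0.663994, PV = 9.627908
  t = 7.0000: CF_t = 14.500000, DF = 0.643405, PV = 9.329368
  t = 7.5000: CF_t = 14.500000, DF = 0.623454, PV = 9.040086
  t = 8.0000: CF_t = 14.500000, DF = 0.604122, PV = 8.759773
  t = 8.5000: CF_t = 14.500000, DF = 0.585390, PV = 8.488152
  t = 9.0000: CF_t = 14.500000, DF = 0.567238, PV = 8.224953
  t = 9.5000: CF_t = 14.500000, DF = 0.549649, PV = 7.969916
  t = 10.0000: CF_t = 1014.500000, DF = 0.532606, PV = 540.328786
Price P = sum_t PV_t = 744.393906
Convexity numerator sum_t t*(t + 1/m) * CF_t / (1+y/m)^(m*t + 2):
  t = 0.5000: term = 6.596277
  t = 1.0000: term = 19.175225
  t = 1.5000: term = 37.161289
  t = 2.0000: term = 60.015002
  t = 2.5000: term = 87.231107
  t = 3.0000: term = 118.336773
  t = 3.5000: term = 152.889888
  t = 4.0000: term = 190.477435
  t = 4.5000: term = 230.713948
  t = 5.0000: term = 273.240033
  t = 5.5000: term = 317.720968
  t = 6.0000: term = 363.845365
  t = 6.5000: term = 411.323895
  t = 7.0000: term = 459.888076
  t = 7.5000: term = 509.289120
  t = 8.0000: term = 559.296838
  t = 8.5000: term = 609.698587
  t = 9.0000: term = 660.298288
  t = 9.5000: term = 710.915469
  t = 10.0000: term = 53270.651720
Convexity = (1/P) * sum = 59048.765304 / 744.393906 = 79.324622

Answer: Convexity = 79.3246


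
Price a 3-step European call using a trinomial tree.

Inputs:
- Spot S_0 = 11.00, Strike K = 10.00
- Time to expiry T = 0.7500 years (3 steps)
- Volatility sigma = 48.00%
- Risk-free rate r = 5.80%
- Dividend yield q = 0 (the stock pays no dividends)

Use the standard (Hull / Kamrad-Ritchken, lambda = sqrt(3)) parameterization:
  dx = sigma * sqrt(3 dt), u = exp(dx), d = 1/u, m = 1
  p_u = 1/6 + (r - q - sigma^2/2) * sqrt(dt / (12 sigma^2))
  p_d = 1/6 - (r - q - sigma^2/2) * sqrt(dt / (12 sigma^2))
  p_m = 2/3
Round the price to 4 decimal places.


dt = T/N = 0.250000; dx = sigma*sqrt(3*dt) = 0.415692
u = exp(dx) = 1.515419; d = 1/u = 0.659883
p_u = 0.149466, p_m = 0.666667, p_d = 0.183867
Discount per step: exp(-r*dt) = 0.985605
Stock lattice S(k, j) with j the centered position index:
  k=0: S(0,+0) = 11.0000
  k=1: S(1,-1) = 7.2587; S(1,+0) = 11.0000; S(1,+1) = 16.6696
  k=2: S(2,-2) = 4.7899; S(2,-1) = 7.2587; S(2,+0) = 11.0000; S(2,+1) = 16.6696; S(2,+2) = 25.2615
  k=3: S(3,-3) = 3.1608; S(3,-2) = 4.7899; S(3,-1) = 7.2587; S(3,+0) = 11.0000; S(3,+1) = 16.6696; S(3,+2) = 25.2615; S(3,+3) = 38.2817
Terminal payoffs V(N, j) = max(S_T - K, 0):
  V(3,-3) = 0.000000; V(3,-2) = 0.000000; V(3,-1) = 0.000000; V(3,+0) = 1.000000; V(3,+1) = 6.669613; V(3,+2) = 15.261454; V(3,+3) = 28.281695
Backward induction: V(k, j) = exp(-r*dt) * [p_u * V(k+1, j+1) + p_m * V(k+1, j) + p_d * V(k+1, j-1)]
  V(2,-2) = exp(-r*dt) * [p_u*0.000000 + p_m*0.000000 + p_d*0.000000] = 0.000000
  V(2,-1) = exp(-r*dt) * [p_u*1.000000 + p_m*0.000000 + p_d*0.000000] = 0.147315
  V(2,+0) = exp(-r*dt) * [p_u*6.669613 + p_m*1.000000 + p_d*0.000000] = 1.639603
  V(2,+1) = exp(-r*dt) * [p_u*15.261454 + p_m*6.669613 + p_d*1.000000] = 6.811859
  V(2,+2) = exp(-r*dt) * [p_u*28.281695 + p_m*15.261454 + p_d*6.669613] = 15.402820
  V(1,-1) = exp(-r*dt) * [p_u*1.639603 + p_m*0.147315 + p_d*0.000000] = 0.338334
  V(1,+0) = exp(-r*dt) * [p_u*6.811859 + p_m*1.639603 + p_d*0.147315] = 2.107517
  V(1,+1) = exp(-r*dt) * [p_u*15.402820 + p_m*6.811859 + p_d*1.639603] = 7.042059
  V(0,+0) = exp(-r*dt) * [p_u*7.042059 + p_m*2.107517 + p_d*0.338334] = 2.483498

Answer: Price = V(0,0) = 2.4835


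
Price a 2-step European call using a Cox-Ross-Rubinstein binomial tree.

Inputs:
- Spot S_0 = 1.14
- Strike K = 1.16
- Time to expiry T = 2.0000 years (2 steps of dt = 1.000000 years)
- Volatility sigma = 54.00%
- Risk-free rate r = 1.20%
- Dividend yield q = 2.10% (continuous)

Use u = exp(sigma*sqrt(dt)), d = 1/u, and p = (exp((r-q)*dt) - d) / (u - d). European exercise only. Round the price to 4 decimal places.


Answer: Price = V(0,0) = 0.2784

Derivation:
dt = T/N = 1.000000
u = exp(sigma*sqrt(dt)) = 1.716007; d = 1/u = 0.582748
p = (exp((r-q)*dt) - d) / (u - d) = 0.360282
Discount per step: exp(-r*dt) = 0.988072
Stock lattice S(k, i) with i counting down-moves:
  k=0: S(0,0) = 1.1400
  k=1: S(1,0) = 1.9562; S(1,1) = 0.6643
  k=2: S(2,0) = 3.3569; S(2,1) = 1.1400; S(2,2) = 0.3871
Terminal payoffs V(N, i) = max(S_T - K, 0):
  V(2,0) = 2.196935; V(2,1) = 0.000000; V(2,2) = 0.000000
Backward induction: V(k, i) = exp(-r*dt) * [p * V(k+1, i) + (1-p) * V(k+1, i+1)].
  V(1,0) = exp(-r*dt) * [p*2.196935 + (1-p)*0.000000] = 0.782074
  V(1,1) = exp(-r*dt) * [p*0.000000 + (1-p)*0.000000] = 0.000000
  V(0,0) = exp(-r*dt) * [p*0.782074 + (1-p)*0.000000] = 0.278406


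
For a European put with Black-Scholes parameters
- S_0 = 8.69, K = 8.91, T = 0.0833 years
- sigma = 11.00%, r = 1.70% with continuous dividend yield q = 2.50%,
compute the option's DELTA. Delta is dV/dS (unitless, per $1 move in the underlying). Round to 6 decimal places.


Answer: Delta = -0.784363

Derivation:
d1 = -0.7926107443; d2 = -0.8243586577
phi(d1) = 0.2914011528; exp(-qT) = 0.9979196669; exp(-rT) = 0.9985849022
N(-d1) = 0.7859976766
Delta = -exp(-qT) * N(-d1) = -0.9979196669 * 0.7859976766 = -0.784363


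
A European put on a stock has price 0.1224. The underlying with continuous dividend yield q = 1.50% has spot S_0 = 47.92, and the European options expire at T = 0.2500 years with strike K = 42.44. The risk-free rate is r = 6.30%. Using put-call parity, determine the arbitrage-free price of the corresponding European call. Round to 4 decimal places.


Answer: Call price = 6.0862

Derivation:
Put-call parity: C - P = S_0 * exp(-qT) - K * exp(-rT).
S_0 * exp(-qT) = 47.9200 * 0.99625702 = 47.74063652
K * exp(-rT) = 42.4400 * 0.98437338 = 41.77680636
C = P + S*exp(-qT) - K*exp(-rT)
C = 0.1224 + 47.74063652 - 41.77680636 = 6.0862


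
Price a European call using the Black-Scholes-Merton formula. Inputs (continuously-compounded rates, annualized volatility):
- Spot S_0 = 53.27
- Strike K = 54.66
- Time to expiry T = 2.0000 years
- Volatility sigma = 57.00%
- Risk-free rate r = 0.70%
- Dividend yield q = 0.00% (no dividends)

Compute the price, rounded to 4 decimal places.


Answer: Price = 16.4635

Derivation:
d1 = (ln(S/K) + (r - q + 0.5*sigma^2) * T) / (sigma * sqrt(T)) = 0.38846355
d2 = d1 - sigma * sqrt(T) = -0.41763818
exp(-rT) = 0.98609754; exp(-qT) = 1.00000000
C = S_0 * exp(-qT) * N(d1) - K * exp(-rT) * N(d2)
N(d1) = 0.65116349; N(d2) = 0.33810584
C = 53.2700 * 1.00000000 * 0.65116349 - 54.6600 * 0.98609754 * 0.33810584 = 16.4635


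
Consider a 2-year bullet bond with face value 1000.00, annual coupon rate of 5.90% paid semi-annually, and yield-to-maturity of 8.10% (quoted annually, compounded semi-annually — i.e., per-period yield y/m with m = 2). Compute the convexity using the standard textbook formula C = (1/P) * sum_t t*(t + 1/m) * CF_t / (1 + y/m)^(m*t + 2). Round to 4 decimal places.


Coupon per period c = face * coupon_rate / m = 29.500000
Periods per year m = 2; per-period yield y/m = 0.040500
Number of cashflows N = 4
Cashflows (t years, CF_t, discount factor 1/(1+y/m)^(m*t), PV):
  t = 0.5000: CF_t = 29.500000, DF = 0.961076, PV = 28.351754
  t = 1.0000: CF_t = 29.500000, DF = 0.923668, PV = 27.248202
  t = 1.5000: CF_t = 29.500000, DF = 0.887715, PV = 26.187604
  t = 2.0000: CF_t = 1029.500000, DF = 0.853162, PV = 878.330599
Price P = sum_t PV_t = 960.118158
Convexity numerator sum_t t*(t + 1/m) * CF_t / (1+y/m)^(m*t + 2):
  t = 0.5000: term = 13.093802
  t = 1.0000: term = 37.752432
  t = 1.5000: term = 72.565944
  t = 2.0000: term = 4056.428712
Convexity = (1/P) * sum = 4179.840889 / 960.118158 = 4.353465

Answer: Convexity = 4.3535


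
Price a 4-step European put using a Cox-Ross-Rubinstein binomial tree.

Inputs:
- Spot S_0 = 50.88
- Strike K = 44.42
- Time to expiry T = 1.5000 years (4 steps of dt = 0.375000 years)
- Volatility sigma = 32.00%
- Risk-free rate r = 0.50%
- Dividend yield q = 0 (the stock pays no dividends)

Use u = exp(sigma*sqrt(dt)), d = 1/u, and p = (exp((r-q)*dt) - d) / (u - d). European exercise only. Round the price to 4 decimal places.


dt = T/N = 0.375000
u = exp(sigma*sqrt(dt)) = 1.216477; d = 1/u = 0.822046
p = (exp((r-q)*dt) - d) / (u - d) = 0.455925
Discount per step: exp(-r*dt) = 0.998127
Stock lattice S(k, i) with i counting down-moves:
  k=0: S(0,0) = 50.8800
  k=1: S(1,0) = 61.8944; S(1,1) = 41.8257
  k=2: S(2,0) = 75.2931; S(2,1) = 50.8800; S(2,2) = 34.3826
  k=3: S(3,0) = 91.5923; S(3,1) = 61.8944; S(3,2) = 41.8257; S(3,3) = 28.2641
  k=4: S(4,0) = 111.4200; S(4,1) = 75.2931; S(4,2) = 50.8800; S(4,3) = 34.3826; S(4,4) = 23.2344
Terminal payoffs V(N, i) = max(K - S_T, 0):
  V(4,0) = 0.000000; V(4,1) = 0.000000; V(4,2) = 0.000000; V(4,3) = 10.037368; V(4,4) = 21.185617
Backward induction: V(k, i) = exp(-r*dt) * [p * V(k+1, i) + (1-p) * V(k+1, i+1)].
  V(3,0) = exp(-r*dt) * [p*0.000000 + (1-p)*0.000000] = 0.000000
  V(3,1) = exp(-r*dt) * [p*0.000000 + (1-p)*0.000000] = 0.000000
  V(3,2) = exp(-r*dt) * [p*0.000000 + (1-p)*10.037368] = 5.450856
  V(3,3) = exp(-r*dt) * [p*10.037368 + (1-p)*21.185617] = 16.072692
  V(2,0) = exp(-r*dt) * [p*0.000000 + (1-p)*0.000000] = 0.000000
  V(2,1) = exp(-r*dt) * [p*0.000000 + (1-p)*5.450856] = 2.960122
  V(2,2) = exp(-r*dt) * [p*5.450856 + (1-p)*16.072692] = 11.208900
  V(1,0) = exp(-r*dt) * [p*0.000000 + (1-p)*2.960122] = 1.607513
  V(1,1) = exp(-r*dt) * [p*2.960122 + (1-p)*11.208900] = 7.434128
  V(0,0) = exp(-r*dt) * [p*1.607513 + (1-p)*7.434128] = 4.768682

Answer: Price = V(0,0) = 4.7687


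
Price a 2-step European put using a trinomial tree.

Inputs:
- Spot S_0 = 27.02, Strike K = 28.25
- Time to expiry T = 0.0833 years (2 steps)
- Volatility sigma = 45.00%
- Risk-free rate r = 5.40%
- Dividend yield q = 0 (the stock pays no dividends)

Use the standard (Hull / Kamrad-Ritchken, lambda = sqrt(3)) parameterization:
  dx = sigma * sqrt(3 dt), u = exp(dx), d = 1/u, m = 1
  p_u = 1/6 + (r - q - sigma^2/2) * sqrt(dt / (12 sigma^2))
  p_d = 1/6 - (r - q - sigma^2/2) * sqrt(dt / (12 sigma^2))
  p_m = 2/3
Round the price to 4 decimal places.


Answer: Price = V(0,0) = 2.0616

Derivation:
dt = T/N = 0.041650; dx = sigma*sqrt(3*dt) = 0.159067
u = exp(dx) = 1.172417; d = 1/u = 0.852939
p_u = 0.160481, p_m = 0.666667, p_d = 0.172853
Discount per step: exp(-r*dt) = 0.997753
Stock lattice S(k, j) with j the centered position index:
  k=0: S(0,+0) = 27.0200
  k=1: S(1,-1) = 23.0464; S(1,+0) = 27.0200; S(1,+1) = 31.6787
  k=2: S(2,-2) = 19.6572; S(2,-1) = 23.0464; S(2,+0) = 27.0200; S(2,+1) = 31.6787; S(2,+2) = 37.1406
Terminal payoffs V(N, j) = max(K - S_T, 0):
  V(2,-2) = 8.592815; V(2,-1) = 5.203587; V(2,+0) = 1.230000; V(2,+1) = 0.000000; V(2,+2) = 0.000000
Backward induction: V(k, j) = exp(-r*dt) * [p_u * V(k+1, j+1) + p_m * V(k+1, j) + p_d * V(k+1, j-1)]
  V(1,-1) = exp(-r*dt) * [p_u*1.230000 + p_m*5.203587 + p_d*8.592815] = 5.140166
  V(1,+0) = exp(-r*dt) * [p_u*0.000000 + p_m*1.230000 + p_d*5.203587] = 1.715591
  V(1,+1) = exp(-r*dt) * [p_u*0.000000 + p_m*0.000000 + p_d*1.230000] = 0.212131
  V(0,+0) = exp(-r*dt) * [p_u*0.212131 + p_m*1.715591 + p_d*5.140166] = 2.061619


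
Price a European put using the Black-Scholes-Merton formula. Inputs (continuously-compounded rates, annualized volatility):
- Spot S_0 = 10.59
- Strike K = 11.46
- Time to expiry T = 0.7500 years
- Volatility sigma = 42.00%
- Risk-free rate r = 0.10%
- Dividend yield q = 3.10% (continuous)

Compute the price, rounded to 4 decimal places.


d1 = (ln(S/K) + (r - q + 0.5*sigma^2) * T) / (sigma * sqrt(T)) = -0.09705685
d2 = d1 - sigma * sqrt(T) = -0.46078752
exp(-rT) = 0.99925028; exp(-qT) = 0.97701820
P = K * exp(-rT) * N(-d2) - S_0 * exp(-qT) * N(-d1)
N(-d1) = 0.53865937; N(-d2) = 0.67752447
P = 11.4600 * 0.99925028 * 0.67752447 - 10.5900 * 0.97701820 * 0.53865937 = 2.1853

Answer: Price = 2.1853


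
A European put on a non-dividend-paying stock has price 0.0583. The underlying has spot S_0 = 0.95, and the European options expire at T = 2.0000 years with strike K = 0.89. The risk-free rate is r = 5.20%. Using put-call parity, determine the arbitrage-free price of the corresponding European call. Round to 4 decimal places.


Answer: Call price = 0.2062

Derivation:
Put-call parity: C - P = S_0 * exp(-qT) - K * exp(-rT).
S_0 * exp(-qT) = 0.9500 * 1.00000000 = 0.95000000
K * exp(-rT) = 0.8900 * 0.90122530 = 0.80209051
C = P + S*exp(-qT) - K*exp(-rT)
C = 0.0583 + 0.95000000 - 0.80209051 = 0.2062


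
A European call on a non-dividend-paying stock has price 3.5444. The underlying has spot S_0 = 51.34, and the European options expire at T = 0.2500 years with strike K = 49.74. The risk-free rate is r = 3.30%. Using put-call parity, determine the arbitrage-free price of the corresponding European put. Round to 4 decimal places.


Put-call parity: C - P = S_0 * exp(-qT) - K * exp(-rT).
S_0 * exp(-qT) = 51.3400 * 1.00000000 = 51.34000000
K * exp(-rT) = 49.7400 * 0.99178394 = 49.33133307
P = C - S*exp(-qT) + K*exp(-rT)
P = 3.5444 - 51.34000000 + 49.33133307 = 1.5357

Answer: Put price = 1.5357


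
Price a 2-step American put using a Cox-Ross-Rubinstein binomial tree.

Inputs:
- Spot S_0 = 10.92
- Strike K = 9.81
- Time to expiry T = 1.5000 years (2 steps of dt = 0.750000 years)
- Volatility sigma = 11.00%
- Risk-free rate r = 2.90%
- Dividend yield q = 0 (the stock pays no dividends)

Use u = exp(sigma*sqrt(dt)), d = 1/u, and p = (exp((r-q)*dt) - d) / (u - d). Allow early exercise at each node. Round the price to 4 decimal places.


dt = T/N = 0.750000
u = exp(sigma*sqrt(dt)) = 1.099948; d = 1/u = 0.909134
p = (exp((r-q)*dt) - d) / (u - d) = 0.591436
Discount per step: exp(-r*dt) = 0.978485
Stock lattice S(k, i) with i counting down-moves:
  k=0: S(0,0) = 10.9200
  k=1: S(1,0) = 12.0114; S(1,1) = 9.9277
  k=2: S(2,0) = 13.2119; S(2,1) = 10.9200; S(2,2) = 9.0256
Terminal payoffs V(N, i) = max(K - S_T, 0):
  V(2,0) = 0.000000; V(2,1) = 0.000000; V(2,2) = 0.784351
Backward induction: V(k, i) = exp(-r*dt) * [p * V(k+1, i) + (1-p) * V(k+1, i+1)]; then take max(V_cont, immediate exercise) for American.
  V(1,0) = exp(-r*dt) * [p*0.000000 + (1-p)*0.000000] = 0.000000; exercise = 0.000000; V(1,0) = max -> 0.000000
  V(1,1) = exp(-r*dt) * [p*0.000000 + (1-p)*0.784351] = 0.313563; exercise = 0.000000; V(1,1) = max -> 0.313563
  V(0,0) = exp(-r*dt) * [p*0.000000 + (1-p)*0.313563] = 0.125354; exercise = 0.000000; V(0,0) = max -> 0.125354

Answer: Price = V(0,0) = 0.1254


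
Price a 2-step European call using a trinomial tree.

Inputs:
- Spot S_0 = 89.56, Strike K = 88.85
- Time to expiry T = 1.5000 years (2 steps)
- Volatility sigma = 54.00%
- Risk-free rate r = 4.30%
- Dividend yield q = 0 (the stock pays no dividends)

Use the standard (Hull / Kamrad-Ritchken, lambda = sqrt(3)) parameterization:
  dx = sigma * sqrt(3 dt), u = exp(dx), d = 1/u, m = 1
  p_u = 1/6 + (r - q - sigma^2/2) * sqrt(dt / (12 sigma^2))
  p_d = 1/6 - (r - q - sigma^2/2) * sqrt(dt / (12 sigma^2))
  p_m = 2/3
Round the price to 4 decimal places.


dt = T/N = 0.750000; dx = sigma*sqrt(3*dt) = 0.810000
u = exp(dx) = 2.247908; d = 1/u = 0.444858
p_u = 0.119074, p_m = 0.666667, p_d = 0.214259
Discount per step: exp(-r*dt) = 0.968264
Stock lattice S(k, j) with j the centered position index:
  k=0: S(0,+0) = 89.5600
  k=1: S(1,-1) = 39.8415; S(1,+0) = 89.5600; S(1,+1) = 201.3226
  k=2: S(2,-2) = 17.7238; S(2,-1) = 39.8415; S(2,+0) = 89.5600; S(2,+1) = 201.3226; S(2,+2) = 452.5548
Terminal payoffs V(N, j) = max(S_T - K, 0):
  V(2,-2) = 0.000000; V(2,-1) = 0.000000; V(2,+0) = 0.710000; V(2,+1) = 112.472639; V(2,+2) = 363.704769
Backward induction: V(k, j) = exp(-r*dt) * [p_u * V(k+1, j+1) + p_m * V(k+1, j) + p_d * V(k+1, j-1)]
  V(1,-1) = exp(-r*dt) * [p_u*0.710000 + p_m*0.000000 + p_d*0.000000] = 0.081860
  V(1,+0) = exp(-r*dt) * [p_u*112.472639 + p_m*0.710000 + p_d*0.000000] = 13.425867
  V(1,+1) = exp(-r*dt) * [p_u*363.704769 + p_m*112.472639 + p_d*0.710000] = 114.682884
  V(0,+0) = exp(-r*dt) * [p_u*114.682884 + p_m*13.425867 + p_d*0.081860] = 21.905895

Answer: Price = V(0,0) = 21.9059


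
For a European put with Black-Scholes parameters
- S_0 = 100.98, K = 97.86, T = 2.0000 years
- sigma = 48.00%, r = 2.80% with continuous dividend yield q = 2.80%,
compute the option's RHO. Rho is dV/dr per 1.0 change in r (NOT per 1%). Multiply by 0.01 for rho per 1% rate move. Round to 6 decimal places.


Answer: Rho = -113.869227

Derivation:
d1 = 0.3856451248; d2 = -0.2931773851
phi(d1) = 0.3703526518; exp(-qT) = 0.9455391359; exp(-rT) = 0.9455391359
N(-d2) = 0.6153067155
Rho = -K*T*exp(-rT)*N(-d2) = -97.8600 * 2.0000 * 0.9455391359 * 0.6153067155 = -113.869227


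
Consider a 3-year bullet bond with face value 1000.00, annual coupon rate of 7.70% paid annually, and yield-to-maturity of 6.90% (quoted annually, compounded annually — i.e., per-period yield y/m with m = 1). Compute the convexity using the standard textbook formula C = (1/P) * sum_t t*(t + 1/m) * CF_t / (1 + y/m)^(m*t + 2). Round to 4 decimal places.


Coupon per period c = face * coupon_rate / m = 77.000000
Periods per year m = 1; per-period yield y/m = 0.069000
Number of cashflows N = 3
Cashflows (t years, CF_t, discount factor 1/(1+y/m)^(m*t), PV):
  t = 1.0000: CF_t = 77.000000, DF = 0.935454, PV = 72.029935
  t = 2.0000: CF_t = 77.000000, DF = 0.875074, PV = 67.380668
  t = 3.0000: CF_t = 1077.000000, DF = 0.818591, PV = 881.622342
Price P = sum_t PV_t = 1021.032945
Convexity numerator sum_t t*(t + 1/m) * CF_t / (1+y/m)^(m*t + 2):
  t = 1.0000: term = 126.062990
  t = 2.0000: term = 353.778271
  t = 3.0000: term = 9257.813408
Convexity = (1/P) * sum = 9737.654669 / 1021.032945 = 9.537062

Answer: Convexity = 9.5371
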